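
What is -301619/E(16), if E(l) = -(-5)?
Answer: -301619/5 ≈ -60324.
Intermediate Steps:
E(l) = 5 (E(l) = -5*(-1) = 5)
-301619/E(16) = -301619/5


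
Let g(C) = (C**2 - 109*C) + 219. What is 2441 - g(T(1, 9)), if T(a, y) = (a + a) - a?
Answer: 2330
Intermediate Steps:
T(a, y) = a (T(a, y) = 2*a - a = a)
g(C) = 219 + C**2 - 109*C
2441 - g(T(1, 9)) = 2441 - (219 + 1**2 - 109*1) = 2441 - (219 + 1 - 109) = 2441 - 1*111 = 2441 - 111 = 2330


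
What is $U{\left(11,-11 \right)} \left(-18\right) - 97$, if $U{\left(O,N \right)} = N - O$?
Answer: $299$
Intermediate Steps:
$U{\left(11,-11 \right)} \left(-18\right) - 97 = \left(-11 - 11\right) \left(-18\right) - 97 = \left(-22\right) \left(-18\right) - 97 = 396 - 97 = 299$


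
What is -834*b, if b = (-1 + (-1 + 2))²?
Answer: 0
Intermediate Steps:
b = 0 (b = (-1 + 1)² = 0² = 0)
-834*b = -834*0 = 0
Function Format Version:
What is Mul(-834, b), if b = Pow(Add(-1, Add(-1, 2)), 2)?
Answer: 0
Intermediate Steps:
b = 0 (b = Pow(Add(-1, 1), 2) = Pow(0, 2) = 0)
Mul(-834, b) = Mul(-834, 0) = 0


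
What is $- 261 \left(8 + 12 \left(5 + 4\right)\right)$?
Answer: $-30276$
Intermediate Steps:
$- 261 \left(8 + 12 \left(5 + 4\right)\right) = - 261 \left(8 + 12 \cdot 9\right) = - 261 \left(8 + 108\right) = \left(-261\right) 116 = -30276$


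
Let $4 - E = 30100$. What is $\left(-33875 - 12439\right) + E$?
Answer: $-76410$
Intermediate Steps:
$E = -30096$ ($E = 4 - 30100 = -30096$)
$\left(-33875 - 12439\right) + E = \left(-33875 - 12439\right) - 30096 = -46314 - 30096 = -76410$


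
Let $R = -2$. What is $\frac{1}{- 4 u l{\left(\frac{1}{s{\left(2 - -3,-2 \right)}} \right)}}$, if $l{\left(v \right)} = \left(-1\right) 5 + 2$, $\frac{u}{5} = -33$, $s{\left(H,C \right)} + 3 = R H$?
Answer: $- \frac{1}{1980} \approx -0.00050505$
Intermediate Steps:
$s{\left(H,C \right)} = -3 - 2 H$
$u = -165$ ($u = 5 \left(-33\right) = -165$)
$l{\left(v \right)} = -3$ ($l{\left(v \right)} = -5 + 2 = -3$)
$\frac{1}{- 4 u l{\left(\frac{1}{s{\left(2 - -3,-2 \right)}} \right)}} = \frac{1}{\left(-4\right) \left(-165\right) \left(-3\right)} = \frac{1}{660 \left(-3\right)} = \frac{1}{-1980} = - \frac{1}{1980}$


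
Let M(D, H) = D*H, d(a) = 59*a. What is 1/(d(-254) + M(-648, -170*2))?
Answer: 1/205334 ≈ 4.8701e-6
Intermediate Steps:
1/(d(-254) + M(-648, -170*2)) = 1/(59*(-254) - (-110160)*2) = 1/(-14986 - 648*(-340)) = 1/(-14986 + 220320) = 1/205334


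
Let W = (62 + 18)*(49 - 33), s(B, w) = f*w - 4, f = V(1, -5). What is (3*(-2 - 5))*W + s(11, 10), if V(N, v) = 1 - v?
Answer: -26824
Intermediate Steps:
f = 6 (f = 1 - 1*(-5) = 1 + 5 = 6)
s(B, w) = -4 + 6*w (s(B, w) = 6*w - 4 = -4 + 6*w)
W = 1280 (W = 80*16 = 1280)
(3*(-2 - 5))*W + s(11, 10) = (3*(-2 - 5))*1280 + (-4 + 6*10) = (3*(-7))*1280 + (-4 + 60) = -21*1280 + 56 = -26880 + 56 = -26824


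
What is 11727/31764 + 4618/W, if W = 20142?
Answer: 63815231/106631748 ≈ 0.59846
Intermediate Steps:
11727/31764 + 4618/W = 11727/31764 + 4618/20142 = 11727*(1/31764) + 4618*(1/20142) = 3909/10588 + 2309/10071 = 63815231/106631748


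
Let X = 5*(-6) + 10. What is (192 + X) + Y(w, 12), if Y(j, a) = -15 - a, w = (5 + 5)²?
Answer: 145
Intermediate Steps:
w = 100 (w = 10² = 100)
X = -20 (X = -30 + 10 = -20)
(192 + X) + Y(w, 12) = (192 - 20) + (-15 - 1*12) = 172 + (-15 - 12) = 172 - 27 = 145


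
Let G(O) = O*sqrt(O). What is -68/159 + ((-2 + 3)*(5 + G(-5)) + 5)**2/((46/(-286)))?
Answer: 566861/3657 + 14300*I*sqrt(5)/23 ≈ 155.01 + 1390.3*I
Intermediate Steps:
G(O) = O**(3/2)
-68/159 + ((-2 + 3)*(5 + G(-5)) + 5)**2/((46/(-286))) = -68/159 + ((-2 + 3)*(5 + (-5)**(3/2)) + 5)**2/((46/(-286))) = -68*1/159 + (1*(5 - 5*I*sqrt(5)) + 5)**2/((46*(-1/286))) = -68/159 + ((5 - 5*I*sqrt(5)) + 5)**2/(-23/143) = -68/159 + (10 - 5*I*sqrt(5))**2*(-143/23) = -68/159 - 143*(10 - 5*I*sqrt(5))**2/23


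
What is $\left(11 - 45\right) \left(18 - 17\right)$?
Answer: $-34$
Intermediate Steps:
$\left(11 - 45\right) \left(18 - 17\right) = - 34 \left(18 - 17\right) = \left(-34\right) 1 = -34$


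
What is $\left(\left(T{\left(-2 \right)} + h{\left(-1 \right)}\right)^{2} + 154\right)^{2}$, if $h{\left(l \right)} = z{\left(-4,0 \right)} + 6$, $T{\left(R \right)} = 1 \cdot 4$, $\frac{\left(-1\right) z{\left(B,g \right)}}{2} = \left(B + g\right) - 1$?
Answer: $306916$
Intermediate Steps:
$z{\left(B,g \right)} = 2 - 2 B - 2 g$ ($z{\left(B,g \right)} = - 2 \left(\left(B + g\right) - 1\right) = - 2 \left(-1 + B + g\right) = 2 - 2 B - 2 g$)
$T{\left(R \right)} = 4$
$h{\left(l \right)} = 16$ ($h{\left(l \right)} = \left(2 - -8 - 0\right) + 6 = \left(2 + 8 + 0\right) + 6 = 10 + 6 = 16$)
$\left(\left(T{\left(-2 \right)} + h{\left(-1 \right)}\right)^{2} + 154\right)^{2} = \left(\left(4 + 16\right)^{2} + 154\right)^{2} = \left(20^{2} + 154\right)^{2} = \left(400 + 154\right)^{2} = 554^{2} = 306916$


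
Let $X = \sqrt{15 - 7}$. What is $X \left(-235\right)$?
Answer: $- 470 \sqrt{2} \approx -664.68$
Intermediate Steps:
$X = 2 \sqrt{2}$ ($X = \sqrt{8} = 2 \sqrt{2} \approx 2.8284$)
$X \left(-235\right) = 2 \sqrt{2} \left(-235\right) = - 470 \sqrt{2}$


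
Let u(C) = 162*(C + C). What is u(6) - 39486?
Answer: -37542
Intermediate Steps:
u(C) = 324*C (u(C) = 162*(2*C) = 324*C)
u(6) - 39486 = 324*6 - 39486 = 1944 - 39486 = -37542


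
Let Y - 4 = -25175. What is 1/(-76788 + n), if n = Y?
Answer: -1/101959 ≈ -9.8079e-6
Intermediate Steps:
Y = -25171 (Y = 4 - 25175 = -25171)
n = -25171
1/(-76788 + n) = 1/(-76788 - 25171) = 1/(-101959) = -1/101959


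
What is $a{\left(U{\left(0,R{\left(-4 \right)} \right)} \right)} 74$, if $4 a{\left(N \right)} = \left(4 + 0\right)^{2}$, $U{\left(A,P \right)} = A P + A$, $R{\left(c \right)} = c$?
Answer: $296$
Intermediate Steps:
$U{\left(A,P \right)} = A + A P$
$a{\left(N \right)} = 4$ ($a{\left(N \right)} = \frac{\left(4 + 0\right)^{2}}{4} = \frac{4^{2}}{4} = \frac{1}{4} \cdot 16 = 4$)
$a{\left(U{\left(0,R{\left(-4 \right)} \right)} \right)} 74 = 4 \cdot 74 = 296$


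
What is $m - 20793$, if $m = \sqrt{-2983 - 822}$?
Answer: $-20793 + i \sqrt{3805} \approx -20793.0 + 61.685 i$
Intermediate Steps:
$m = i \sqrt{3805}$ ($m = \sqrt{-3805} = i \sqrt{3805} \approx 61.685 i$)
$m - 20793 = i \sqrt{3805} - 20793 = -20793 + i \sqrt{3805}$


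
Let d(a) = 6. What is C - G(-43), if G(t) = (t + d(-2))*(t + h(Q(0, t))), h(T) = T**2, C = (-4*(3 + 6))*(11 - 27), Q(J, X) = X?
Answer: 67398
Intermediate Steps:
C = 576 (C = -4*9*(-16) = -36*(-16) = 576)
G(t) = (6 + t)*(t + t**2) (G(t) = (t + 6)*(t + t**2) = (6 + t)*(t + t**2))
C - G(-43) = 576 - (-43)*(6 + (-43)**2 + 7*(-43)) = 576 - (-43)*(6 + 1849 - 301) = 576 - (-43)*1554 = 576 - 1*(-66822) = 576 + 66822 = 67398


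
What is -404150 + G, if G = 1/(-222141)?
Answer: -89778285151/222141 ≈ -4.0415e+5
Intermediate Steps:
G = -1/222141 ≈ -4.5016e-6
-404150 + G = -404150 - 1/222141 = -89778285151/222141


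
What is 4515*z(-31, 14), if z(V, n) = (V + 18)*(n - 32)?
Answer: 1056510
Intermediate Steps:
z(V, n) = (-32 + n)*(18 + V) (z(V, n) = (18 + V)*(-32 + n) = (-32 + n)*(18 + V))
4515*z(-31, 14) = 4515*(-576 - 32*(-31) + 18*14 - 31*14) = 4515*(-576 + 992 + 252 - 434) = 4515*234 = 1056510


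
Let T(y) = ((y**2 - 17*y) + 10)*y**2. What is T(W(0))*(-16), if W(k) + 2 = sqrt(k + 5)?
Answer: -14352 + 6416*sqrt(5) ≈ -5.3879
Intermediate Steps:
W(k) = -2 + sqrt(5 + k) (W(k) = -2 + sqrt(k + 5) = -2 + sqrt(5 + k))
T(y) = y**2*(10 + y**2 - 17*y) (T(y) = (10 + y**2 - 17*y)*y**2 = y**2*(10 + y**2 - 17*y))
T(W(0))*(-16) = ((-2 + sqrt(5 + 0))**2*(10 + (-2 + sqrt(5 + 0))**2 - 17*(-2 + sqrt(5 + 0))))*(-16) = ((-2 + sqrt(5))**2*(10 + (-2 + sqrt(5))**2 - 17*(-2 + sqrt(5))))*(-16) = ((-2 + sqrt(5))**2*(10 + (-2 + sqrt(5))**2 + (34 - 17*sqrt(5))))*(-16) = ((-2 + sqrt(5))**2*(44 + (-2 + sqrt(5))**2 - 17*sqrt(5)))*(-16) = -16*(-2 + sqrt(5))**2*(44 + (-2 + sqrt(5))**2 - 17*sqrt(5))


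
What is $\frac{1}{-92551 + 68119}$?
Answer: $- \frac{1}{24432} \approx -4.093 \cdot 10^{-5}$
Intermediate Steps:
$\frac{1}{-92551 + 68119} = \frac{1}{-24432} = - \frac{1}{24432}$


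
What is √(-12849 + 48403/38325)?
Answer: I*√754833137226/7665 ≈ 113.35*I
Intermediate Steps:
√(-12849 + 48403/38325) = √(-492389522/38325) = I*√754833137226/7665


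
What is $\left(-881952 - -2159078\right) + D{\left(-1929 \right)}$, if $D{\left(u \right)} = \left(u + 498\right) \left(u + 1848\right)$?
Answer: $1393037$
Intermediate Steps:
$D{\left(u \right)} = \left(498 + u\right) \left(1848 + u\right)$
$\left(-881952 - -2159078\right) + D{\left(-1929 \right)} = \left(-881952 - -2159078\right) + \left(920304 + \left(-1929\right)^{2} + 2346 \left(-1929\right)\right) = \left(-881952 + 2159078\right) + \left(920304 + 3721041 - 4525434\right) = 1277126 + 115911 = 1393037$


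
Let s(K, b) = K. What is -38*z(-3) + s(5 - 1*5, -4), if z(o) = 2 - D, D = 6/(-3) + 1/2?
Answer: -133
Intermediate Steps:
D = -3/2 (D = 6*(-⅓) + 1*(½) = -2 + ½ = -3/2 ≈ -1.5000)
z(o) = 7/2 (z(o) = 2 - 1*(-3/2) = 2 + 3/2 = 7/2)
-38*z(-3) + s(5 - 1*5, -4) = -38*7/2 + (5 - 1*5) = -133 + (5 - 5) = -133 + 0 = -133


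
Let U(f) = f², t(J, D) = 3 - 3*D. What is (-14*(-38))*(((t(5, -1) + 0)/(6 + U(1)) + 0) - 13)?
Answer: -6460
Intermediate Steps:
(-14*(-38))*(((t(5, -1) + 0)/(6 + U(1)) + 0) - 13) = (-14*(-38))*((((3 - 3*(-1)) + 0)/(6 + 1²) + 0) - 13) = 532*((((3 + 3) + 0)/(6 + 1) + 0) - 13) = 532*(((6 + 0)/7 + 0) - 13) = 532*((6*(⅐) + 0) - 13) = 532*((6/7 + 0) - 13) = 532*(6/7 - 13) = 532*(-85/7) = -6460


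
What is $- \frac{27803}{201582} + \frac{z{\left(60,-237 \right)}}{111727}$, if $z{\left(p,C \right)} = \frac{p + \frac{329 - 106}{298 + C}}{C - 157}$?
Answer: $- \frac{1696788573715}{12302213725179} \approx -0.13793$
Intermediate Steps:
$z{\left(p,C \right)} = \frac{p + \frac{223}{298 + C}}{-157 + C}$
$- \frac{27803}{201582} + \frac{z{\left(60,-237 \right)}}{111727} = - \frac{27803}{201582} + \frac{\frac{1}{-46786 + \left(-237\right)^{2} + 141 \left(-237\right)} \left(223 + 298 \cdot 60 - 14220\right)}{111727} = \left(-27803\right) \frac{1}{201582} + \frac{223 + 17880 - 14220}{-46786 + 56169 - 33417} \cdot \frac{1}{111727} = - \frac{27803}{201582} + \frac{1}{-24034} \cdot 3883 \cdot \frac{1}{111727} = - \frac{27803}{201582} + \left(- \frac{1}{24034}\right) 3883 \cdot \frac{1}{111727} = - \frac{27803}{201582} - \frac{353}{244113338} = - \frac{1696788573715}{12302213725179}$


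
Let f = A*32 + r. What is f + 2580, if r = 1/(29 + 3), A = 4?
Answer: 86657/32 ≈ 2708.0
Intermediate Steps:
r = 1/32 ≈ 0.031250
f = 4097/32 (f = 4*32 + 1/32 = 128 + 1/32 = 4097/32 ≈ 128.03)
f + 2580 = 4097/32 + 2580 = 86657/32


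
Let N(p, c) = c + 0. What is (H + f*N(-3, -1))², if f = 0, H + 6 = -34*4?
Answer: 20164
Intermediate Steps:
N(p, c) = c
H = -142 (H = -6 - 34*4 = -6 - 136 = -142)
(H + f*N(-3, -1))² = (-142 + 0*(-1))² = (-142 + 0)² = (-142)² = 20164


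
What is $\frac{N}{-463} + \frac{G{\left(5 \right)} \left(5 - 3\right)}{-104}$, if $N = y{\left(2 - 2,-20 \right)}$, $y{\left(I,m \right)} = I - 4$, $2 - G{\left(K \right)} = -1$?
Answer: $- \frac{1181}{24076} \approx -0.049053$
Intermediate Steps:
$G{\left(K \right)} = 3$ ($G{\left(K \right)} = 2 - -1 = 2 + 1 = 3$)
$y{\left(I,m \right)} = -4 + I$
$N = -4$ ($N = -4 + \left(2 - 2\right) = -4 + 0 = -4$)
$\frac{N}{-463} + \frac{G{\left(5 \right)} \left(5 - 3\right)}{-104} = - \frac{4}{-463} + \frac{3 \left(5 - 3\right)}{-104} = \left(-4\right) \left(- \frac{1}{463}\right) + 3 \cdot 2 \left(- \frac{1}{104}\right) = \frac{4}{463} + 6 \left(- \frac{1}{104}\right) = \frac{4}{463} - \frac{3}{52} = - \frac{1181}{24076}$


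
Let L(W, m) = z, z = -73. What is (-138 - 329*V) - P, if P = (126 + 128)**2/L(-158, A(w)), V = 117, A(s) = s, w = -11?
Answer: -2755547/73 ≈ -37747.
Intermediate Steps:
L(W, m) = -73
P = -64516/73 (P = (126 + 128)**2/(-73) = 254**2*(-1/73) = 64516*(-1/73) = -64516/73 ≈ -883.78)
(-138 - 329*V) - P = (-138 - 329*117) - 1*(-64516/73) = (-138 - 38493) + 64516/73 = -38631 + 64516/73 = -2755547/73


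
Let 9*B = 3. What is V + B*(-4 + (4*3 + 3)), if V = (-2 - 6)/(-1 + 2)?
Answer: -13/3 ≈ -4.3333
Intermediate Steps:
B = ⅓ (B = (⅑)*3 = ⅓ ≈ 0.33333)
V = -8 (V = -8/1 = -8*1 = -8)
V + B*(-4 + (4*3 + 3)) = -8 + (-4 + (4*3 + 3))/3 = -8 + (-4 + (12 + 3))/3 = -8 + (-4 + 15)/3 = -8 + (⅓)*11 = -8 + 11/3 = -13/3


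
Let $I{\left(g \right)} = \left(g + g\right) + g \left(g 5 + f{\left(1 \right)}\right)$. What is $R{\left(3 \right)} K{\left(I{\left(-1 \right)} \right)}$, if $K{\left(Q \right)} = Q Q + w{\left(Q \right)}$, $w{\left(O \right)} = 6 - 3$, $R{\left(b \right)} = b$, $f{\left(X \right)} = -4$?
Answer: $156$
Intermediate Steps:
$I{\left(g \right)} = 2 g + g \left(-4 + 5 g\right)$ ($I{\left(g \right)} = \left(g + g\right) + g \left(g 5 - 4\right) = 2 g + g \left(5 g - 4\right) = 2 g + g \left(-4 + 5 g\right)$)
$w{\left(O \right)} = 3$ ($w{\left(O \right)} = 6 - 3 = 3$)
$K{\left(Q \right)} = 3 + Q^{2}$ ($K{\left(Q \right)} = Q Q + 3 = Q^{2} + 3 = 3 + Q^{2}$)
$R{\left(3 \right)} K{\left(I{\left(-1 \right)} \right)} = 3 \left(3 + \left(- (-2 + 5 \left(-1\right))\right)^{2}\right) = 3 \left(3 + \left(- (-2 - 5)\right)^{2}\right) = 3 \left(3 + \left(\left(-1\right) \left(-7\right)\right)^{2}\right) = 3 \left(3 + 7^{2}\right) = 3 \left(3 + 49\right) = 3 \cdot 52 = 156$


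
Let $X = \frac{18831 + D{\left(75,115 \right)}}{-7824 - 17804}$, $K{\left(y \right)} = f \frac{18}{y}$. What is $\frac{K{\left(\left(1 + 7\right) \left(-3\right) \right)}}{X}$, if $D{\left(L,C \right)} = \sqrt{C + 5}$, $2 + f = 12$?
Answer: $\frac{8097330}{793303} - \frac{860 \sqrt{30}}{793303} \approx 10.201$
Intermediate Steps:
$f = 10$ ($f = -2 + 12 = 10$)
$D{\left(L,C \right)} = \sqrt{5 + C}$
$K{\left(y \right)} = \frac{180}{y}$ ($K{\left(y \right)} = 10 \frac{18}{y} = \frac{180}{y}$)
$X = - \frac{18831}{25628} - \frac{\sqrt{30}}{12814}$ ($X = \frac{18831 + \sqrt{5 + 115}}{-7824 - 17804} = \frac{18831 + \sqrt{120}}{-25628} = \left(18831 + 2 \sqrt{30}\right) \left(- \frac{1}{25628}\right) = - \frac{18831}{25628} - \frac{\sqrt{30}}{12814} \approx -0.73521$)
$\frac{K{\left(\left(1 + 7\right) \left(-3\right) \right)}}{X} = \frac{180 \frac{1}{\left(1 + 7\right) \left(-3\right)}}{- \frac{18831}{25628} - \frac{\sqrt{30}}{12814}} = \frac{180 \frac{1}{8 \left(-3\right)}}{- \frac{18831}{25628} - \frac{\sqrt{30}}{12814}} = \frac{180 \frac{1}{-24}}{- \frac{18831}{25628} - \frac{\sqrt{30}}{12814}} = \frac{180 \left(- \frac{1}{24}\right)}{- \frac{18831}{25628} - \frac{\sqrt{30}}{12814}} = - \frac{15}{2 \left(- \frac{18831}{25628} - \frac{\sqrt{30}}{12814}\right)}$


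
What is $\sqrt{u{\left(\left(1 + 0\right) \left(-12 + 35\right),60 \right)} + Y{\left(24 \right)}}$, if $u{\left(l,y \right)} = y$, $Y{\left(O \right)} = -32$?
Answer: $2 \sqrt{7} \approx 5.2915$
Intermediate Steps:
$\sqrt{u{\left(\left(1 + 0\right) \left(-12 + 35\right),60 \right)} + Y{\left(24 \right)}} = \sqrt{60 - 32} = \sqrt{28} = 2 \sqrt{7}$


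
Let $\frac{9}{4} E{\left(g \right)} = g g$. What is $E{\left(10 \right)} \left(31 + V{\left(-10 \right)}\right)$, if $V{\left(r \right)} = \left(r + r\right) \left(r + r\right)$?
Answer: $\frac{172400}{9} \approx 19156.0$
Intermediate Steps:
$E{\left(g \right)} = \frac{4 g^{2}}{9}$ ($E{\left(g \right)} = \frac{4 g g}{9} = \frac{4 g^{2}}{9}$)
$V{\left(r \right)} = 4 r^{2}$ ($V{\left(r \right)} = 2 r 2 r = 4 r^{2}$)
$E{\left(10 \right)} \left(31 + V{\left(-10 \right)}\right) = \frac{4 \cdot 10^{2}}{9} \left(31 + 4 \left(-10\right)^{2}\right) = \frac{4}{9} \cdot 100 \left(31 + 4 \cdot 100\right) = \frac{400 \left(31 + 400\right)}{9} = \frac{400}{9} \cdot 431 = \frac{172400}{9}$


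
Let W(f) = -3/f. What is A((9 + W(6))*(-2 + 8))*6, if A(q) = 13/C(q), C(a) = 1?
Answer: 78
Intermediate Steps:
A(q) = 13 (A(q) = 13/1 = 13*1 = 13)
A((9 + W(6))*(-2 + 8))*6 = 13*6 = 78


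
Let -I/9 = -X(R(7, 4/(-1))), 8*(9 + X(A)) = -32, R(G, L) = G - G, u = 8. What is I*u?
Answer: -936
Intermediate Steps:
R(G, L) = 0
X(A) = -13 (X(A) = -9 + (1/8)*(-32) = -9 - 4 = -13)
I = -117 (I = -(-9)*(-13) = -9*13 = -117)
I*u = -117*8 = -936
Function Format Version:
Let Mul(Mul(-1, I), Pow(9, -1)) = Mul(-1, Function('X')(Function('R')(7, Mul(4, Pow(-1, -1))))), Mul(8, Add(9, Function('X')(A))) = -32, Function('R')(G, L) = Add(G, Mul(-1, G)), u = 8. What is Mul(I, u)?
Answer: -936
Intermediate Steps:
Function('R')(G, L) = 0
Function('X')(A) = -13 (Function('X')(A) = Add(-9, Mul(Rational(1, 8), -32)) = Add(-9, -4) = -13)
I = -117 (I = Mul(-9, Mul(-1, -13)) = Mul(-9, 13) = -117)
Mul(I, u) = Mul(-117, 8) = -936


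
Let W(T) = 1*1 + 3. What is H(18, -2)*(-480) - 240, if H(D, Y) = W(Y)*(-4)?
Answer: 7440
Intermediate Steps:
W(T) = 4 (W(T) = 1 + 3 = 4)
H(D, Y) = -16 (H(D, Y) = 4*(-4) = -16)
H(18, -2)*(-480) - 240 = -16*(-480) - 240 = 7680 - 240 = 7440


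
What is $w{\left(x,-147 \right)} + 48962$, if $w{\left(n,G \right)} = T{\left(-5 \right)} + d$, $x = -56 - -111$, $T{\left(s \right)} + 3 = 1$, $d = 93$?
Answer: $49053$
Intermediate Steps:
$T{\left(s \right)} = -2$ ($T{\left(s \right)} = -3 + 1 = -2$)
$x = 55$ ($x = -56 + 111 = 55$)
$w{\left(n,G \right)} = 91$ ($w{\left(n,G \right)} = -2 + 93 = 91$)
$w{\left(x,-147 \right)} + 48962 = 91 + 48962 = 49053$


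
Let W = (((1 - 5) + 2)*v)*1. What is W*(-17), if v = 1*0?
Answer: 0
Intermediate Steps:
v = 0
W = 0 (W = (((1 - 5) + 2)*0)*1 = ((-4 + 2)*0)*1 = -2*0*1 = 0*1 = 0)
W*(-17) = 0*(-17) = 0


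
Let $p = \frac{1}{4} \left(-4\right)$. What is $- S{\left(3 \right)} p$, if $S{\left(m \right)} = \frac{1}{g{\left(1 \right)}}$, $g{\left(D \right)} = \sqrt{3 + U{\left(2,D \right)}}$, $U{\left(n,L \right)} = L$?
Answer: $\frac{1}{2} \approx 0.5$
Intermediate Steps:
$g{\left(D \right)} = \sqrt{3 + D}$
$p = -1$ ($p = \frac{1}{4} \left(-4\right) = -1$)
$S{\left(m \right)} = \frac{1}{2}$ ($S{\left(m \right)} = \frac{1}{\sqrt{3 + 1}} = \frac{1}{\sqrt{4}} = \frac{1}{2}$)
$- S{\left(3 \right)} p = \left(-1\right) \frac{1}{2} \left(-1\right) = \left(- \frac{1}{2}\right) \left(-1\right) = \frac{1}{2}$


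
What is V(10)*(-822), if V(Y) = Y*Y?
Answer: -82200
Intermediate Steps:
V(Y) = Y**2
V(10)*(-822) = 10**2*(-822) = 100*(-822) = -82200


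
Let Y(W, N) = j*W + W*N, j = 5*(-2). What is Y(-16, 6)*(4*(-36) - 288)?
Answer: -27648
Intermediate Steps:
j = -10
Y(W, N) = -10*W + N*W (Y(W, N) = -10*W + W*N = -10*W + N*W)
Y(-16, 6)*(4*(-36) - 288) = (-16*(-10 + 6))*(4*(-36) - 288) = (-16*(-4))*(-144 - 288) = 64*(-432) = -27648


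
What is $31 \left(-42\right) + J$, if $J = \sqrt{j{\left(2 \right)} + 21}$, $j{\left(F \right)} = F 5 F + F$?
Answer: $-1302 + \sqrt{43} \approx -1295.4$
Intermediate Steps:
$j{\left(F \right)} = F + 5 F^{2}$ ($j{\left(F \right)} = 5 F F + F = 5 F^{2} + F = F + 5 F^{2}$)
$J = \sqrt{43}$ ($J = \sqrt{2 \left(1 + 5 \cdot 2\right) + 21} = \sqrt{2 \left(1 + 10\right) + 21} = \sqrt{2 \cdot 11 + 21} = \sqrt{22 + 21} = \sqrt{43} \approx 6.5574$)
$31 \left(-42\right) + J = 31 \left(-42\right) + \sqrt{43} = -1302 + \sqrt{43}$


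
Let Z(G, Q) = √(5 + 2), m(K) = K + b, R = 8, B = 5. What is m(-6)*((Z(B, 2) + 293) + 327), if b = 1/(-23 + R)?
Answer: -11284/3 - 91*√7/15 ≈ -3777.4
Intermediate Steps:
b = -1/15 (b = 1/(-23 + 8) = 1/(-15) = -1/15 ≈ -0.066667)
m(K) = -1/15 + K (m(K) = K - 1/15 = -1/15 + K)
Z(G, Q) = √7
m(-6)*((Z(B, 2) + 293) + 327) = (-1/15 - 6)*((√7 + 293) + 327) = -91*((293 + √7) + 327)/15 = -91*(620 + √7)/15 = -11284/3 - 91*√7/15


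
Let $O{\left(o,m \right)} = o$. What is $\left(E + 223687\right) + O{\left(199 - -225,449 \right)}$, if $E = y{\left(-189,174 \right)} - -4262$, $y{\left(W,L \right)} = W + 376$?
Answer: $228560$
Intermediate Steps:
$y{\left(W,L \right)} = 376 + W$
$E = 4449$ ($E = \left(376 - 189\right) - -4262 = 187 + 4262 = 4449$)
$\left(E + 223687\right) + O{\left(199 - -225,449 \right)} = \left(4449 + 223687\right) + \left(199 - -225\right) = 228136 + \left(199 + 225\right) = 228136 + 424 = 228560$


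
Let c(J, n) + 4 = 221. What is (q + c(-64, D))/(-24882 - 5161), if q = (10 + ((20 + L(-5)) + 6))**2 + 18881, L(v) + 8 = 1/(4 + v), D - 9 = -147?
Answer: -19827/30043 ≈ -0.65995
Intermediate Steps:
D = -138 (D = 9 - 147 = -138)
c(J, n) = 217 (c(J, n) = -4 + 221 = 217)
L(v) = -8 + 1/(4 + v)
q = 19610 (q = (10 + ((20 + (-31 - 8*(-5))/(4 - 5)) + 6))**2 + 18881 = (10 + ((20 + (-31 + 40)/(-1)) + 6))**2 + 18881 = (10 + ((20 - 1*9) + 6))**2 + 18881 = (10 + ((20 - 9) + 6))**2 + 18881 = (10 + (11 + 6))**2 + 18881 = (10 + 17)**2 + 18881 = 27**2 + 18881 = 729 + 18881 = 19610)
(q + c(-64, D))/(-24882 - 5161) = (19610 + 217)/(-24882 - 5161) = 19827/(-30043) = 19827*(-1/30043) = -19827/30043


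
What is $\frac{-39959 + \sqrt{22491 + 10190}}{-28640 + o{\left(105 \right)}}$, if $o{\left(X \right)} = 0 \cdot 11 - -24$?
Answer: $\frac{39959}{28616} - \frac{\sqrt{32681}}{28616} \approx 1.3901$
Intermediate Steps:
$o{\left(X \right)} = 24$ ($o{\left(X \right)} = 0 + 24 = 24$)
$\frac{-39959 + \sqrt{22491 + 10190}}{-28640 + o{\left(105 \right)}} = \frac{-39959 + \sqrt{22491 + 10190}}{-28640 + 24} = \frac{-39959 + \sqrt{32681}}{-28616} = \left(-39959 + \sqrt{32681}\right) \left(- \frac{1}{28616}\right) = \frac{39959}{28616} - \frac{\sqrt{32681}}{28616}$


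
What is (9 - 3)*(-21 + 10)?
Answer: -66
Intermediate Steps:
(9 - 3)*(-21 + 10) = 6*(-11) = -66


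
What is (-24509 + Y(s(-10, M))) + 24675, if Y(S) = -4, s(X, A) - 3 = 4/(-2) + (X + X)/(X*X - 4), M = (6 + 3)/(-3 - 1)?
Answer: 162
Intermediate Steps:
M = -9/4 (M = 9/(-4) = 9*(-¼) = -9/4 ≈ -2.2500)
s(X, A) = 1 + 2*X/(-4 + X²) (s(X, A) = 3 + (4/(-2) + (X + X)/(X*X - 4)) = 3 + (4*(-½) + (2*X)/(X² - 4)) = 3 + (-2 + (2*X)/(-4 + X²)) = 3 + (-2 + 2*X/(-4 + X²)) = 1 + 2*X/(-4 + X²))
(-24509 + Y(s(-10, M))) + 24675 = (-24509 - 4) + 24675 = -24513 + 24675 = 162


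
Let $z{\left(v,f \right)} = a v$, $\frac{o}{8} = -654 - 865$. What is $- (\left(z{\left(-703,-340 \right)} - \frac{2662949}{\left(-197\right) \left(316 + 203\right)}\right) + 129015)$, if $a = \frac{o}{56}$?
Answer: $- \frac{28790815487}{102243} \approx -2.8159 \cdot 10^{5}$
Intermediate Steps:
$o = -12152$ ($o = 8 \left(-654 - 865\right) = 8 \left(-1519\right) = -12152$)
$a = -217$ ($a = - \frac{12152}{56} = \left(-12152\right) \frac{1}{56} = -217$)
$z{\left(v,f \right)} = - 217 v$
$- (\left(z{\left(-703,-340 \right)} - \frac{2662949}{\left(-197\right) \left(316 + 203\right)}\right) + 129015) = - (\left(\left(-217\right) \left(-703\right) - \frac{2662949}{\left(-197\right) \left(316 + 203\right)}\right) + 129015) = - (\left(152551 - \frac{2662949}{\left(-197\right) 519}\right) + 129015) = - (\left(152551 - \frac{2662949}{-102243}\right) + 129015) = - (\left(152551 - - \frac{2662949}{102243}\right) + 129015) = - (\left(152551 + \frac{2662949}{102243}\right) + 129015) = - (\frac{15599934842}{102243} + 129015) = \left(-1\right) \frac{28790815487}{102243} = - \frac{28790815487}{102243}$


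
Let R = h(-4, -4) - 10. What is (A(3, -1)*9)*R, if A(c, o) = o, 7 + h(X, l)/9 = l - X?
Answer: 657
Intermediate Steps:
h(X, l) = -63 - 9*X + 9*l (h(X, l) = -63 + 9*(l - X) = -63 + (-9*X + 9*l) = -63 - 9*X + 9*l)
R = -73 (R = (-63 - 9*(-4) + 9*(-4)) - 10 = (-63 + 36 - 36) - 10 = -63 - 10 = -73)
(A(3, -1)*9)*R = -1*9*(-73) = -9*(-73) = 657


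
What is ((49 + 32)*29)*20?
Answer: 46980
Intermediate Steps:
((49 + 32)*29)*20 = (81*29)*20 = 2349*20 = 46980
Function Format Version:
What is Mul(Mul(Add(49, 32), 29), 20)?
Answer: 46980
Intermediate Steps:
Mul(Mul(Add(49, 32), 29), 20) = Mul(Mul(81, 29), 20) = Mul(2349, 20) = 46980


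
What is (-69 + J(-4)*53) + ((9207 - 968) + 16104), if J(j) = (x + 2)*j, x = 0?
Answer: 23850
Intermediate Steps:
J(j) = 2*j (J(j) = (0 + 2)*j = 2*j)
(-69 + J(-4)*53) + ((9207 - 968) + 16104) = (-69 + (2*(-4))*53) + ((9207 - 968) + 16104) = (-69 - 8*53) + (8239 + 16104) = (-69 - 424) + 24343 = -493 + 24343 = 23850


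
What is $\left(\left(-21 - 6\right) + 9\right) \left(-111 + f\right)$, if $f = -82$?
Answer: $3474$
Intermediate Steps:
$\left(\left(-21 - 6\right) + 9\right) \left(-111 + f\right) = \left(\left(-21 - 6\right) + 9\right) \left(-111 - 82\right) = \left(-27 + 9\right) \left(-193\right) = \left(-18\right) \left(-193\right) = 3474$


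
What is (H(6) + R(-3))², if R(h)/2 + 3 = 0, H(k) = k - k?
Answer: 36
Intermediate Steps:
H(k) = 0
R(h) = -6 (R(h) = -6 + 2*0 = -6 + 0 = -6)
(H(6) + R(-3))² = (0 - 6)² = (-6)² = 36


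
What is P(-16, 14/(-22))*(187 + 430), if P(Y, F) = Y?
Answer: -9872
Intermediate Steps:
P(-16, 14/(-22))*(187 + 430) = -16*(187 + 430) = -16*617 = -9872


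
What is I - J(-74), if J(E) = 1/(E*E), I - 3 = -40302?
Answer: -220677325/5476 ≈ -40299.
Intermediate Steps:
I = -40299 (I = 3 - 40302 = -40299)
J(E) = E⁻²
I - J(-74) = -40299 - 1/(-74)² = -40299 - 1*1/5476 = -40299 - 1/5476 = -220677325/5476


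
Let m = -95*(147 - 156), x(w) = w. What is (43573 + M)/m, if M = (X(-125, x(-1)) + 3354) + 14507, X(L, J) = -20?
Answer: 61414/855 ≈ 71.829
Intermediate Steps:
m = 855 (m = -95*(-9) = 855)
M = 17841 (M = (-20 + 3354) + 14507 = 3334 + 14507 = 17841)
(43573 + M)/m = (43573 + 17841)/855 = 61414*(1/855) = 61414/855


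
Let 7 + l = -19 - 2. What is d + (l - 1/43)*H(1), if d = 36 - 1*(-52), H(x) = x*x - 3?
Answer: 6194/43 ≈ 144.05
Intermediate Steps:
l = -28 (l = -7 + (-19 - 2) = -7 - 21 = -28)
H(x) = -3 + x**2 (H(x) = x**2 - 3 = -3 + x**2)
d = 88 (d = 36 + 52 = 88)
d + (l - 1/43)*H(1) = 88 + (-28 - 1/43)*(-3 + 1**2) = 88 + (-28 - 1*1/43)*(-3 + 1) = 88 + (-28 - 1/43)*(-2) = 88 - 1205/43*(-2) = 88 + 2410/43 = 6194/43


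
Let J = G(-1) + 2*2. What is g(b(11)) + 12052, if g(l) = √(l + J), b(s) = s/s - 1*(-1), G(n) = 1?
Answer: 12052 + √7 ≈ 12055.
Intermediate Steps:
J = 5 (J = 1 + 2*2 = 1 + 4 = 5)
b(s) = 2 (b(s) = 1 + 1 = 2)
g(l) = √(5 + l) (g(l) = √(l + 5) = √(5 + l))
g(b(11)) + 12052 = √(5 + 2) + 12052 = √7 + 12052 = 12052 + √7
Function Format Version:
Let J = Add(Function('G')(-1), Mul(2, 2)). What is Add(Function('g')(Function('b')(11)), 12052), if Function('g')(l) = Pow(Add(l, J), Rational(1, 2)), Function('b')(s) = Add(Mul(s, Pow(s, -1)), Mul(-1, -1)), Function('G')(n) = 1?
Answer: Add(12052, Pow(7, Rational(1, 2))) ≈ 12055.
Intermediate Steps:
J = 5 (J = Add(1, Mul(2, 2)) = Add(1, 4) = 5)
Function('b')(s) = 2 (Function('b')(s) = Add(1, 1) = 2)
Function('g')(l) = Pow(Add(5, l), Rational(1, 2)) (Function('g')(l) = Pow(Add(l, 5), Rational(1, 2)) = Pow(Add(5, l), Rational(1, 2)))
Add(Function('g')(Function('b')(11)), 12052) = Add(Pow(Add(5, 2), Rational(1, 2)), 12052) = Add(Pow(7, Rational(1, 2)), 12052) = Add(12052, Pow(7, Rational(1, 2)))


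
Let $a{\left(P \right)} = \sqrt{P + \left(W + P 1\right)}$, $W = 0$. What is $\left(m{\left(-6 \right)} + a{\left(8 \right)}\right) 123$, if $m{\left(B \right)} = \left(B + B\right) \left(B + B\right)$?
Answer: $18204$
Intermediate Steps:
$m{\left(B \right)} = 4 B^{2}$ ($m{\left(B \right)} = 2 B 2 B = 4 B^{2}$)
$a{\left(P \right)} = \sqrt{2} \sqrt{P}$ ($a{\left(P \right)} = \sqrt{P + \left(0 + P 1\right)} = \sqrt{P + \left(0 + P\right)} = \sqrt{P + P} = \sqrt{2 P} = \sqrt{2} \sqrt{P}$)
$\left(m{\left(-6 \right)} + a{\left(8 \right)}\right) 123 = \left(4 \left(-6\right)^{2} + \sqrt{2} \sqrt{8}\right) 123 = \left(4 \cdot 36 + \sqrt{2} \cdot 2 \sqrt{2}\right) 123 = \left(144 + 4\right) 123 = 148 \cdot 123 = 18204$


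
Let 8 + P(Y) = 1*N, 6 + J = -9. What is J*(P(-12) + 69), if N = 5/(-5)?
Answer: -900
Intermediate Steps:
J = -15 (J = -6 - 9 = -15)
N = -1 (N = 5*(-⅕) = -1)
P(Y) = -9 (P(Y) = -8 + 1*(-1) = -8 - 1 = -9)
J*(P(-12) + 69) = -15*(-9 + 69) = -15*60 = -900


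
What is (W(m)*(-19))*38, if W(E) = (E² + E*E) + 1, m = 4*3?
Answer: -208658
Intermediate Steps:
m = 12
W(E) = 1 + 2*E² (W(E) = (E² + E²) + 1 = 2*E² + 1 = 1 + 2*E²)
(W(m)*(-19))*38 = ((1 + 2*12²)*(-19))*38 = ((1 + 2*144)*(-19))*38 = ((1 + 288)*(-19))*38 = (289*(-19))*38 = -5491*38 = -208658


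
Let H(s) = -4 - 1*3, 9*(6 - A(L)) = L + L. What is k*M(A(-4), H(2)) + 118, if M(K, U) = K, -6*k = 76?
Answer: 830/27 ≈ 30.741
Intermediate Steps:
A(L) = 6 - 2*L/9 (A(L) = 6 - (L + L)/9 = 6 - 2*L/9)
k = -38/3 (k = -⅙*76 = -38/3 ≈ -12.667)
H(s) = -7 (H(s) = -4 - 3 = -7)
k*M(A(-4), H(2)) + 118 = -38*(6 - 2/9*(-4))/3 + 118 = -38*(6 + 8/9)/3 + 118 = -38/3*62/9 + 118 = -2356/27 + 118 = 830/27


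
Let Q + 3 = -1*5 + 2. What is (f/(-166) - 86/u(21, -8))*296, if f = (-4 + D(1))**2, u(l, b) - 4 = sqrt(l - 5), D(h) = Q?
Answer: -278906/83 ≈ -3360.3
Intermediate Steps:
Q = -6 (Q = -3 + (-1*5 + 2) = -3 + (-5 + 2) = -3 - 3 = -6)
D(h) = -6
u(l, b) = 4 + sqrt(-5 + l) (u(l, b) = 4 + sqrt(l - 5) = 4 + sqrt(-5 + l))
f = 100 (f = (-4 - 6)**2 = (-10)**2 = 100)
(f/(-166) - 86/u(21, -8))*296 = (100/(-166) - 86/(4 + sqrt(-5 + 21)))*296 = (100*(-1/166) - 86/(4 + sqrt(16)))*296 = (-50/83 - 86/(4 + 4))*296 = (-50/83 - 86/8)*296 = (-50/83 - 86*1/8)*296 = (-50/83 - 43/4)*296 = -3769/332*296 = -278906/83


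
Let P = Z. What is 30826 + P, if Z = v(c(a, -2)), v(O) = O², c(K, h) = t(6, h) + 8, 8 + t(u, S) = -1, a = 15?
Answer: 30827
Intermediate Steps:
t(u, S) = -9 (t(u, S) = -8 - 1 = -9)
c(K, h) = -1 (c(K, h) = -9 + 8 = -1)
Z = 1 (Z = (-1)² = 1)
P = 1
30826 + P = 30826 + 1 = 30827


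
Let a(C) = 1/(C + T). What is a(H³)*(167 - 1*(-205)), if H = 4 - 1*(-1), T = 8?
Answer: 372/133 ≈ 2.7970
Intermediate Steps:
H = 5 (H = 4 + 1 = 5)
a(C) = 1/(8 + C) (a(C) = 1/(C + 8) = 1/(8 + C))
a(H³)*(167 - 1*(-205)) = (167 - 1*(-205))/(8 + 5³) = (167 + 205)/(8 + 125) = 372/133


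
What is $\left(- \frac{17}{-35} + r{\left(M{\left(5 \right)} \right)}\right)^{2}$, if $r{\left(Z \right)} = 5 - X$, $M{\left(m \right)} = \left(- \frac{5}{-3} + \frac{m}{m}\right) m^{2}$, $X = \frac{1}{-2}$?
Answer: $\frac{175561}{4900} \approx 35.829$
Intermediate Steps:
$X = - \frac{1}{2} \approx -0.5$
$M{\left(m \right)} = \frac{8 m^{2}}{3}$ ($M{\left(m \right)} = \left(\left(-5\right) \left(- \frac{1}{3}\right) + 1\right) m^{2} = \left(\frac{5}{3} + 1\right) m^{2} = \frac{8 m^{2}}{3}$)
$r{\left(Z \right)} = \frac{11}{2}$ ($r{\left(Z \right)} = 5 - - \frac{1}{2} = 5 + \frac{1}{2} = \frac{11}{2}$)
$\left(- \frac{17}{-35} + r{\left(M{\left(5 \right)} \right)}\right)^{2} = \left(- \frac{17}{-35} + \frac{11}{2}\right)^{2} = \left(\left(-17\right) \left(- \frac{1}{35}\right) + \frac{11}{2}\right)^{2} = \left(\frac{17}{35} + \frac{11}{2}\right)^{2} = \left(\frac{419}{70}\right)^{2} = \frac{175561}{4900}$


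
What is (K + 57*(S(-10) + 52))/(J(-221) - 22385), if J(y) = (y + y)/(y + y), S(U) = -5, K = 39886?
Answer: -42565/22384 ≈ -1.9016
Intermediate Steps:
J(y) = 1 (J(y) = (2*y)/((2*y)) = (2*y)*(1/(2*y)) = 1)
(K + 57*(S(-10) + 52))/(J(-221) - 22385) = (39886 + 57*(-5 + 52))/(1 - 22385) = (39886 + 57*47)/(-22384) = (39886 + 2679)*(-1/22384) = 42565*(-1/22384) = -42565/22384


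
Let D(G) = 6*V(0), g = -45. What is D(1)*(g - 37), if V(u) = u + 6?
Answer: -2952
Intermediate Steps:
V(u) = 6 + u
D(G) = 36 (D(G) = 6*(6 + 0) = 6*6 = 36)
D(1)*(g - 37) = 36*(-45 - 37) = 36*(-82) = -2952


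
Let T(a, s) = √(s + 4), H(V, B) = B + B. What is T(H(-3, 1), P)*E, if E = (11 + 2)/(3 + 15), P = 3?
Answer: 13*√7/18 ≈ 1.9108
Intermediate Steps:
H(V, B) = 2*B
T(a, s) = √(4 + s)
E = 13/18 ≈ 0.72222
T(H(-3, 1), P)*E = √(4 + 3)*(13/18) = √7*(13/18) = 13*√7/18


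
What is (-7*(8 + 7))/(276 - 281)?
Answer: 21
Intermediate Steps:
(-7*(8 + 7))/(276 - 281) = (-7*15)/(-5) = -⅕*(-105) = 21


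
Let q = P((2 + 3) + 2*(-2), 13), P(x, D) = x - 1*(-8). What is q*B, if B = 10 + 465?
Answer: 4275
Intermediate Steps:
B = 475
P(x, D) = 8 + x (P(x, D) = x + 8 = 8 + x)
q = 9 (q = 8 + ((2 + 3) + 2*(-2)) = 8 + (5 - 4) = 8 + 1 = 9)
q*B = 9*475 = 4275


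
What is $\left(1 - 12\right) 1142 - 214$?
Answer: $-12776$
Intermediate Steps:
$\left(1 - 12\right) 1142 - 214 = \left(-11\right) 1142 - 214 = -12562 - 214 = -12776$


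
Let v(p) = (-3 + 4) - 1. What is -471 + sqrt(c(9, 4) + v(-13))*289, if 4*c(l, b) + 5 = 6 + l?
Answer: -471 + 289*sqrt(10)/2 ≈ -14.051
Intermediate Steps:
v(p) = 0 (v(p) = 1 - 1 = 0)
c(l, b) = 1/4 + l/4 (c(l, b) = -5/4 + (6 + l)/4 = -5/4 + (3/2 + l/4) = 1/4 + l/4)
-471 + sqrt(c(9, 4) + v(-13))*289 = -471 + sqrt((1/4 + (1/4)*9) + 0)*289 = -471 + sqrt((1/4 + 9/4) + 0)*289 = -471 + sqrt(5/2 + 0)*289 = -471 + sqrt(5/2)*289 = -471 + (sqrt(10)/2)*289 = -471 + 289*sqrt(10)/2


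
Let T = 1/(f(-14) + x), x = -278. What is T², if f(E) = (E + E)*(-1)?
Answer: 1/62500 ≈ 1.6000e-5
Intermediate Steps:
f(E) = -2*E (f(E) = (2*E)*(-1) = -2*E)
T = -1/250 (T = 1/(-2*(-14) - 278) = 1/(28 - 278) = 1/(-250) = -1/250 ≈ -0.0040000)
T² = (-1/250)² = 1/62500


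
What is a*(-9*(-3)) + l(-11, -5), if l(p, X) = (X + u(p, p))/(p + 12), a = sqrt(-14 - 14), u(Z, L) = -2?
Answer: -7 + 54*I*sqrt(7) ≈ -7.0 + 142.87*I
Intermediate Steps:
a = 2*I*sqrt(7) (a = sqrt(-28) = 2*I*sqrt(7) ≈ 5.2915*I)
l(p, X) = (-2 + X)/(12 + p) (l(p, X) = (X - 2)/(p + 12) = (-2 + X)/(12 + p))
a*(-9*(-3)) + l(-11, -5) = (2*I*sqrt(7))*(-9*(-3)) + (-2 - 5)/(12 - 11) = (2*I*sqrt(7))*27 - 7/1 = 54*I*sqrt(7) + 1*(-7) = 54*I*sqrt(7) - 7 = -7 + 54*I*sqrt(7)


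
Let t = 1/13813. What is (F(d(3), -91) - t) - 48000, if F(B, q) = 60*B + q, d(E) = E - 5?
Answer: -665938544/13813 ≈ -48211.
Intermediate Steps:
d(E) = -5 + E
t = 1/13813 ≈ 7.2396e-5
F(B, q) = q + 60*B
(F(d(3), -91) - t) - 48000 = ((-91 + 60*(-5 + 3)) - 1*1/13813) - 48000 = ((-91 + 60*(-2)) - 1/13813) - 48000 = ((-91 - 120) - 1/13813) - 48000 = (-211 - 1/13813) - 48000 = -2914544/13813 - 48000 = -665938544/13813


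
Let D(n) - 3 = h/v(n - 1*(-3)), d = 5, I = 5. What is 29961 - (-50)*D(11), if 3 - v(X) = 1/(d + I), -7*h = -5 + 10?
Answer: 6110033/203 ≈ 30099.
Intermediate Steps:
h = -5/7 (h = -(-5 + 10)/7 = -⅐*5 = -5/7 ≈ -0.71429)
v(X) = 29/10 (v(X) = 3 - 1/(5 + 5) = 3 - 1/10 = 3 - 1*⅒ = 3 - ⅒ = 29/10)
D(n) = 559/203 (D(n) = 3 - 5/(7*29/10) = 3 - 5/7*10/29 = 3 - 50/203 = 559/203)
29961 - (-50)*D(11) = 29961 - (-50)*559/203 = 29961 - 1*(-27950/203) = 29961 + 27950/203 = 6110033/203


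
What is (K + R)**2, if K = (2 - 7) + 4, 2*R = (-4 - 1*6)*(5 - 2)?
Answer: 256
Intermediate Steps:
R = -15 (R = ((-4 - 1*6)*(5 - 2))/2 = ((-4 - 6)*3)/2 = (-10*3)/2 = (1/2)*(-30) = -15)
K = -1 (K = -5 + 4 = -1)
(K + R)**2 = (-1 - 15)**2 = (-16)**2 = 256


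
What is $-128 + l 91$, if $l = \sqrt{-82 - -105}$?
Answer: $-128 + 91 \sqrt{23} \approx 308.42$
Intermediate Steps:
$l = \sqrt{23}$ ($l = \sqrt{-82 + 105} = \sqrt{23} \approx 4.7958$)
$-128 + l 91 = -128 + \sqrt{23} \cdot 91 = -128 + 91 \sqrt{23}$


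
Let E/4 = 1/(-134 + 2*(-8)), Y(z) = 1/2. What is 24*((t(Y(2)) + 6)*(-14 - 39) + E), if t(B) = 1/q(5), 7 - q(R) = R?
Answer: -206716/25 ≈ -8268.6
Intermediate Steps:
Y(z) = 1/2
q(R) = 7 - R
t(B) = 1/2 (t(B) = 1/(7 - 1*5) = 1/(7 - 5) = 1/2)
E = -2/75 (E = 4/(-134 + 2*(-8)) = 4/(-134 - 16) = 4/(-150) = 4*(-1/150) = -2/75 ≈ -0.026667)
24*((t(Y(2)) + 6)*(-14 - 39) + E) = 24*((1/2 + 6)*(-14 - 39) - 2/75) = 24*((13/2)*(-53) - 2/75) = 24*(-689/2 - 2/75) = 24*(-51679/150) = -206716/25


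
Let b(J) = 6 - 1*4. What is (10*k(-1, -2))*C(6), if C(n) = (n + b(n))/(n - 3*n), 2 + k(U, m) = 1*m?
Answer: 80/3 ≈ 26.667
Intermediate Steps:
b(J) = 2 (b(J) = 6 - 4 = 2)
k(U, m) = -2 + m (k(U, m) = -2 + 1*m = -2 + m)
C(n) = -(2 + n)/(2*n) (C(n) = (n + 2)/(n - 3*n) = (2 + n)/((-2*n)) = (2 + n)*(-1/(2*n)) = -(2 + n)/(2*n))
(10*k(-1, -2))*C(6) = (10*(-2 - 2))*((1/2)*(-2 - 1*6)/6) = (10*(-4))*((1/2)*(1/6)*(-2 - 6)) = -20*(-8)/6 = -40*(-2/3) = 80/3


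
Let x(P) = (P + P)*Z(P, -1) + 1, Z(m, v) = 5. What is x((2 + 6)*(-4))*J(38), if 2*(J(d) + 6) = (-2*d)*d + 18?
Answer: 459679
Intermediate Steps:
J(d) = 3 - d**2 (J(d) = -6 + ((-2*d)*d + 18)/2 = -6 + (-2*d**2 + 18)/2 = -6 + (18 - 2*d**2)/2 = -6 + (9 - d**2) = 3 - d**2)
x(P) = 1 + 10*P (x(P) = (P + P)*5 + 1 = (2*P)*5 + 1 = 10*P + 1 = 1 + 10*P)
x((2 + 6)*(-4))*J(38) = (1 + 10*((2 + 6)*(-4)))*(3 - 1*38**2) = (1 + 10*(8*(-4)))*(3 - 1*1444) = (1 + 10*(-32))*(3 - 1444) = (1 - 320)*(-1441) = -319*(-1441) = 459679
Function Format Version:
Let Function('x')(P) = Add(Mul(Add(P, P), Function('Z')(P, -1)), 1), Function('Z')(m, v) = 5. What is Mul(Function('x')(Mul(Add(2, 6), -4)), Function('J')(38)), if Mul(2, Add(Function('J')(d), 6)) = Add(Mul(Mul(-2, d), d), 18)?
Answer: 459679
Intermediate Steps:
Function('J')(d) = Add(3, Mul(-1, Pow(d, 2))) (Function('J')(d) = Add(-6, Mul(Rational(1, 2), Add(Mul(Mul(-2, d), d), 18))) = Add(-6, Mul(Rational(1, 2), Add(Mul(-2, Pow(d, 2)), 18))) = Add(-6, Mul(Rational(1, 2), Add(18, Mul(-2, Pow(d, 2))))) = Add(-6, Add(9, Mul(-1, Pow(d, 2)))) = Add(3, Mul(-1, Pow(d, 2))))
Function('x')(P) = Add(1, Mul(10, P)) (Function('x')(P) = Add(Mul(Add(P, P), 5), 1) = Add(Mul(Mul(2, P), 5), 1) = Add(Mul(10, P), 1) = Add(1, Mul(10, P)))
Mul(Function('x')(Mul(Add(2, 6), -4)), Function('J')(38)) = Mul(Add(1, Mul(10, Mul(Add(2, 6), -4))), Add(3, Mul(-1, Pow(38, 2)))) = Mul(Add(1, Mul(10, Mul(8, -4))), Add(3, Mul(-1, 1444))) = Mul(Add(1, Mul(10, -32)), Add(3, -1444)) = Mul(Add(1, -320), -1441) = Mul(-319, -1441) = 459679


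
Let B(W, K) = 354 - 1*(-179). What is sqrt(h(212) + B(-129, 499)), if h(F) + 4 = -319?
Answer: sqrt(210) ≈ 14.491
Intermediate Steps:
B(W, K) = 533 (B(W, K) = 354 + 179 = 533)
h(F) = -323 (h(F) = -4 - 319 = -323)
sqrt(h(212) + B(-129, 499)) = sqrt(-323 + 533) = sqrt(210)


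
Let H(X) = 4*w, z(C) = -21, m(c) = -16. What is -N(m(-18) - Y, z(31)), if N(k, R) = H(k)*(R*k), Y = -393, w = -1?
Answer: -31668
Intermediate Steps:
H(X) = -4 (H(X) = 4*(-1) = -4)
N(k, R) = -4*R*k
-N(m(-18) - Y, z(31)) = -(-4)*(-21)*(-16 - 1*(-393)) = -(-4)*(-21)*(-16 + 393) = -(-4)*(-21)*377 = -1*31668 = -31668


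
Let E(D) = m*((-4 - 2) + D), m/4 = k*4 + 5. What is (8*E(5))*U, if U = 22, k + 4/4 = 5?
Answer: -14784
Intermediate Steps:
k = 4 (k = -1 + 5 = 4)
m = 84 (m = 4*(4*4 + 5) = 4*(16 + 5) = 4*21 = 84)
E(D) = -504 + 84*D (E(D) = 84*((-4 - 2) + D) = 84*(-6 + D) = -504 + 84*D)
(8*E(5))*U = (8*(-504 + 84*5))*22 = (8*(-504 + 420))*22 = (8*(-84))*22 = -672*22 = -14784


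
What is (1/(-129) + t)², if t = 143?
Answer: 340254916/16641 ≈ 20447.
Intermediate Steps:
(1/(-129) + t)² = (1/(-129) + 143)² = (-1/129 + 143)² = (18446/129)² = 340254916/16641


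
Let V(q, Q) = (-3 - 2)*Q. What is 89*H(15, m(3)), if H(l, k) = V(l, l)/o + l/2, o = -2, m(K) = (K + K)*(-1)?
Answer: 4005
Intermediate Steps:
m(K) = -2*K (m(K) = (2*K)*(-1) = -2*K)
V(q, Q) = -5*Q
H(l, k) = 3*l (H(l, k) = -5*l/(-2) + l/2 = -5*l*(-½) + l*(½) = 5*l/2 + l/2 = 3*l)
89*H(15, m(3)) = 89*(3*15) = 89*45 = 4005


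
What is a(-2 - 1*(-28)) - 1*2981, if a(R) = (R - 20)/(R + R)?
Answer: -77503/26 ≈ -2980.9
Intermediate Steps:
a(R) = (-20 + R)/(2*R) (a(R) = (-20 + R)/((2*R)) = (-20 + R)*(1/(2*R)) = (-20 + R)/(2*R))
a(-2 - 1*(-28)) - 1*2981 = (-20 + (-2 - 1*(-28)))/(2*(-2 - 1*(-28))) - 1*2981 = (-20 + (-2 + 28))/(2*(-2 + 28)) - 2981 = (½)*(-20 + 26)/26 - 2981 = (½)*(1/26)*6 - 2981 = 3/26 - 2981 = -77503/26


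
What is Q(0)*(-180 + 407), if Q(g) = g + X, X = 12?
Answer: 2724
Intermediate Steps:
Q(g) = 12 + g (Q(g) = g + 12 = 12 + g)
Q(0)*(-180 + 407) = (12 + 0)*(-180 + 407) = 12*227 = 2724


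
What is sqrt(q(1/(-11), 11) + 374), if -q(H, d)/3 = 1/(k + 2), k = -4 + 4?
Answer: sqrt(1490)/2 ≈ 19.300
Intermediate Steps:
k = 0
q(H, d) = -3/2 (q(H, d) = -3/(0 + 2) = -3/2)
sqrt(q(1/(-11), 11) + 374) = sqrt(-3/2 + 374) = sqrt(745/2) = sqrt(1490)/2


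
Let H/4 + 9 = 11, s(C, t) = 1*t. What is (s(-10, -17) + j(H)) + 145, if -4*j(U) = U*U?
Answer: 112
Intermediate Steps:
s(C, t) = t
H = 8 (H = -36 + 4*11 = -36 + 44 = 8)
j(U) = -U²/4 (j(U) = -U*U/4 = -U²/4)
(s(-10, -17) + j(H)) + 145 = (-17 - ¼*8²) + 145 = (-17 - ¼*64) + 145 = (-17 - 16) + 145 = -33 + 145 = 112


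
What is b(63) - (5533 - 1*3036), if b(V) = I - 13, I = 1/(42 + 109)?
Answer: -379009/151 ≈ -2510.0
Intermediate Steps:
I = 1/151 ≈ 0.0066225
b(V) = -1962/151 (b(V) = 1/151 - 13 = -1962/151)
b(63) - (5533 - 1*3036) = -1962/151 - (5533 - 1*3036) = -1962/151 - (5533 - 3036) = -1962/151 - 1*2497 = -1962/151 - 2497 = -379009/151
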